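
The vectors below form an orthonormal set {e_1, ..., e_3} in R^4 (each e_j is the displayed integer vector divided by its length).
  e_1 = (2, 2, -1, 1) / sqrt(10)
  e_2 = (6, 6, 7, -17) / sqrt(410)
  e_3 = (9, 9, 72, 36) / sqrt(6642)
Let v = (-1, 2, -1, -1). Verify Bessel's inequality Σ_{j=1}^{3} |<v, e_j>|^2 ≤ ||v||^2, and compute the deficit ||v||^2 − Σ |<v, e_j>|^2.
Σ |<v, e_j>|^2 = 5/2; ||v||^2 = 7; deficit = 9/2

Write each e_j = u_j / sqrt(<u_j, u_j>) where u_j is the displayed integer vector. Then <v, e_j> = <v, u_j> / sqrt(<u_j, u_j>), so |<v, e_j>|^2 = <v, u_j>^2 / <u_j, u_j>.
Coefficients: <v, e_1> = 2/sqrt(10), <v, e_2> = 16/sqrt(410), <v, e_3> = -99/sqrt(6642).
Square and sum: Σ |<v, e_j>|^2 = 5/2.
Compute ||v||^2 = v·v = 7.
Deficit = 7 − 5/2 = 9/2 ≥ 0, confirming Bessel's inequality. (The deficit equals ||v − Σ <v,e_j> e_j||^2, the squared distance from v to span{e_j}.)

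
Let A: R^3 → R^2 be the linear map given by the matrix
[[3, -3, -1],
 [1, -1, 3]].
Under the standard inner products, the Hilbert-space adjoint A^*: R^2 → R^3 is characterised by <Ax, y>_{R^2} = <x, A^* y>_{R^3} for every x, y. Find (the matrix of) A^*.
A^* = A^T =
[[3, 1],
 [-3, -1],
 [-1, 3]]

For real matrices with standard dot products, the defining identity <Ax, y> = <x, A^* y> gives (Ax)^T y = x^T (A^*) y, i.e. x^T A^T y = x^T (A^*) y. Since this holds for all x, y, we must have A^* = A^T. Therefore
A^* =
[[3, 1],
 [-3, -1],
 [-1, 3]].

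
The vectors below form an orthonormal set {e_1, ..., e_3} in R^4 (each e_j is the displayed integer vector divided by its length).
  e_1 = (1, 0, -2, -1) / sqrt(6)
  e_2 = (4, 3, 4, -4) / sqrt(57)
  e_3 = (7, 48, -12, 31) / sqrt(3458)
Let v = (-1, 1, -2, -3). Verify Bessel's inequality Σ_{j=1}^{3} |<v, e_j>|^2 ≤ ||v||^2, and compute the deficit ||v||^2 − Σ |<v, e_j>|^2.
Σ |<v, e_j>|^2 = 83/13; ||v||^2 = 15; deficit = 112/13

Write each e_j = u_j / sqrt(<u_j, u_j>) where u_j is the displayed integer vector. Then <v, e_j> = <v, u_j> / sqrt(<u_j, u_j>), so |<v, e_j>|^2 = <v, u_j>^2 / <u_j, u_j>.
Coefficients: <v, e_1> = 6/sqrt(6), <v, e_2> = 3/sqrt(57), <v, e_3> = -28/sqrt(3458).
Square and sum: Σ |<v, e_j>|^2 = 83/13.
Compute ||v||^2 = v·v = 15.
Deficit = 15 − 83/13 = 112/13 ≥ 0, confirming Bessel's inequality. (The deficit equals ||v − Σ <v,e_j> e_j||^2, the squared distance from v to span{e_j}.)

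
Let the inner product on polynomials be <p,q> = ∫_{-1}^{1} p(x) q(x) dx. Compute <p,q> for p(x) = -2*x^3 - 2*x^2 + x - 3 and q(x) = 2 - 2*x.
<p,q> = -72/5

Expand the product: p(x)·q(x) = 4*x^4 - 6*x^2 + 8*x - 6.
∫_{-1}^{1} of each monomial x^k gives [2/(k+1) if k even, 0 if k odd]. Integrating term-by-term (or equivalently evaluating the antiderivative F(x) = 4*x^5/5 - 2*x^3 + 4*x^2 - 6*x at the endpoints):
  F(1) − F(−1) = -16/5 − (56/5) = -72/5.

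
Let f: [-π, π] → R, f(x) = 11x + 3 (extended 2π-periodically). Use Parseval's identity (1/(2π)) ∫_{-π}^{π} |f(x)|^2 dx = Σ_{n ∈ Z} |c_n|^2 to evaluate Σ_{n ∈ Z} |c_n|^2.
Σ |c_n|^2 = 121π^2/3 + 9

Expand and integrate term by term over [-π, π]:
  ∫ (11x)^2 dx = 121·(2π^3/3); ∫ 2·11·(3)·x dx = 0 (odd integrand); ∫ 3^2 dx = 9·2π.
So (1/(2π)) ∫_{-π}^{π} (11x + 3)^2 dx = 121π^2/3 + 9 = 121π^2/3 + 9.
Parseval ⇒ Σ |c_n|^2 = 121π^2/3 + 9.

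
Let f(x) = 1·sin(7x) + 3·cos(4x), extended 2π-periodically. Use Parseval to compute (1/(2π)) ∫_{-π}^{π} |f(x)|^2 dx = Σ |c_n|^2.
Σ |c_n|^2 = 5

Expand |f|^2 and use orthogonality of {sin(nx), cos(mx)} on [-π, π]:
  ∫_{-π}^{π} sin(nx)^2 dx = π, ∫ cos(mx)^2 dx = π, and cross terms integrate to 0.
So ∫_{-π}^{π} f(x)^2 dx = 1^2 · π + 3^2 · π = (1 + 9)π.
Divide by 2π: (1 + 9)/2 = 5.
By Parseval, this equals Σ |c_n|^2.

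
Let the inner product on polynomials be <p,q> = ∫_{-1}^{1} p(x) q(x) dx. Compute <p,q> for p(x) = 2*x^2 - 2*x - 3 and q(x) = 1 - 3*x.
<p,q> = -2/3

Expand the product: p(x)·q(x) = -6*x^3 + 8*x^2 + 7*x - 3.
∫_{-1}^{1} of each monomial x^k gives [2/(k+1) if k even, 0 if k odd]. Integrating term-by-term (or equivalently evaluating the antiderivative F(x) = -3*x^4/2 + 8*x^3/3 + 7*x^2/2 - 3*x at the endpoints):
  F(1) − F(−1) = 5/3 − (7/3) = -2/3.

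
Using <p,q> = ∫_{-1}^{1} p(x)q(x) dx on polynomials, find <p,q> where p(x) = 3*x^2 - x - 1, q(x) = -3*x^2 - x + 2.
<p,q> = -14/15

Expand the product: p(x)·q(x) = -9*x^4 + 10*x^2 - x - 2.
∫_{-1}^{1} of each monomial x^k gives [2/(k+1) if k even, 0 if k odd]. Integrating term-by-term (or equivalently evaluating the antiderivative F(x) = -9*x^5/5 + 10*x^3/3 - x^2/2 - 2*x at the endpoints):
  F(1) − F(−1) = -29/30 − (-1/30) = -14/15.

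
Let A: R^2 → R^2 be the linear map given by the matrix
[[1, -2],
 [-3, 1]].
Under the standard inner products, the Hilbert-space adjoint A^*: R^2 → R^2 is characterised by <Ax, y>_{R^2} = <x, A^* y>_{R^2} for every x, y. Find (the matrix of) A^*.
A^* = A^T =
[[1, -3],
 [-2, 1]]

For real matrices with standard dot products, the defining identity <Ax, y> = <x, A^* y> gives (Ax)^T y = x^T (A^*) y, i.e. x^T A^T y = x^T (A^*) y. Since this holds for all x, y, we must have A^* = A^T. Therefore
A^* =
[[1, -3],
 [-2, 1]].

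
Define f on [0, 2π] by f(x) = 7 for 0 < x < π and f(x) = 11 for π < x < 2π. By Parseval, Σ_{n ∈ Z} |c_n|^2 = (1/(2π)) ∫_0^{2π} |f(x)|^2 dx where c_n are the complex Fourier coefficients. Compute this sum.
Σ |c_n|^2 = 85

Parseval equates the L^2 energy of f (normalised by 1/(2π)) with the ℓ^2 sum of its Fourier coefficients: (1/(2π)) ∫_0^{2π} |f|^2 = Σ |c_n|^2.
Compute the left side: (1/(2π)) [∫_0^π 7^2 dx + ∫_π^{2π} 11^2 dx] = (1/(2π)) · (49π + 121π) = (49 + 121)/2 = 85.
So Σ_{n ∈ Z} |c_n|^2 = 85.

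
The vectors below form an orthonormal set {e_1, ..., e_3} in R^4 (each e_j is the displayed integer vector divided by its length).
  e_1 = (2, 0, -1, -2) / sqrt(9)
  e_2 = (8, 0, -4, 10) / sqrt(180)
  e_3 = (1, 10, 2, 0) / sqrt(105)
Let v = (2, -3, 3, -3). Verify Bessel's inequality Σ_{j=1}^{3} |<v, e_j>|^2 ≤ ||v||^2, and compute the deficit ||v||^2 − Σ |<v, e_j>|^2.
Σ |<v, e_j>|^2 = 290/21; ||v||^2 = 31; deficit = 361/21

Write each e_j = u_j / sqrt(<u_j, u_j>) where u_j is the displayed integer vector. Then <v, e_j> = <v, u_j> / sqrt(<u_j, u_j>), so |<v, e_j>|^2 = <v, u_j>^2 / <u_j, u_j>.
Coefficients: <v, e_1> = 7/sqrt(9), <v, e_2> = -26/sqrt(180), <v, e_3> = -22/sqrt(105).
Square and sum: Σ |<v, e_j>|^2 = 290/21.
Compute ||v||^2 = v·v = 31.
Deficit = 31 − 290/21 = 361/21 ≥ 0, confirming Bessel's inequality. (The deficit equals ||v − Σ <v,e_j> e_j||^2, the squared distance from v to span{e_j}.)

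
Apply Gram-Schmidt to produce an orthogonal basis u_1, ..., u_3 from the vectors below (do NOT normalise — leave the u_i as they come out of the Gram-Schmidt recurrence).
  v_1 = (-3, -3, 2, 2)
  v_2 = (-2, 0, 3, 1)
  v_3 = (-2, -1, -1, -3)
Orthogonal basis:
  u_1 = (-3, -3, 2, 2)
  u_2 = (-5/13, 21/13, 25/13, -1/13)
  u_3 = (-57/28, -1/4, -9/28, -87/28)

Apply the Gram-Schmidt recurrence
  u_1 = v_1
  u_i = v_i − Σ_{j<i} ((v_i · u_j) / (u_j · u_j)) · u_j.

Step by step this gives:
  u_1 = (-3, -3, 2, 2)
  u_2 = (-5/13, 21/13, 25/13, -1/13)
  u_3 = (-57/28, -1/4, -9/28, -87/28)

Orthogonality check:
  u_2 · u_1 = 0 (should be 0)
  u_3 · u_1 = 0 (should be 0)
  u_3 · u_2 = 0 (should be 0)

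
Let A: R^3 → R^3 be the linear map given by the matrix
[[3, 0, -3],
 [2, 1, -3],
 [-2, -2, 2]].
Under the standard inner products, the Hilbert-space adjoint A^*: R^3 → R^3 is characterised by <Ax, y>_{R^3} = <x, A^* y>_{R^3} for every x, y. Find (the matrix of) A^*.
A^* = A^T =
[[3, 2, -2],
 [0, 1, -2],
 [-3, -3, 2]]

For real matrices with standard dot products, the defining identity <Ax, y> = <x, A^* y> gives (Ax)^T y = x^T (A^*) y, i.e. x^T A^T y = x^T (A^*) y. Since this holds for all x, y, we must have A^* = A^T. Therefore
A^* =
[[3, 2, -2],
 [0, 1, -2],
 [-3, -3, 2]].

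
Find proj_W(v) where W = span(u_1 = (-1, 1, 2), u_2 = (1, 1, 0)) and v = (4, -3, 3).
proj_W(v) = (2/3, 1/3, -1/3)

Set up U = [u_1 | ... | u_2] ∈ R^(3×2). The projector onto W = col(U) is P = U (U^T U)^(-1) U^T.
Compute U^T U =
  [6, 0]
  [0, 2],
and U^T v = (-1, 1).
Solve U^T U · c = U^T v for the coefficients: c = (-1/6, 1/2). The projection is proj_W(v) = U c.
Check: (v - proj_W(v)) · u_1 = 0  (should be 0).
Check: (v - proj_W(v)) · u_2 = 0  (should be 0).
Result: proj_W(v) = (2/3, 1/3, -1/3).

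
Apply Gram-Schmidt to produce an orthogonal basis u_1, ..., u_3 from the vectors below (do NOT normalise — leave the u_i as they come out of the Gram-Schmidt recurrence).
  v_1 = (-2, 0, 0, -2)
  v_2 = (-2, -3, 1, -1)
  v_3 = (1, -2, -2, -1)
Orthogonal basis:
  u_1 = (-2, 0, 0, -2)
  u_2 = (-1/2, -3, 1, 1/2)
  u_3 = (8/7, -8/7, -16/7, -8/7)

Apply the Gram-Schmidt recurrence
  u_1 = v_1
  u_i = v_i − Σ_{j<i} ((v_i · u_j) / (u_j · u_j)) · u_j.

Step by step this gives:
  u_1 = (-2, 0, 0, -2)
  u_2 = (-1/2, -3, 1, 1/2)
  u_3 = (8/7, -8/7, -16/7, -8/7)

Orthogonality check:
  u_2 · u_1 = 0 (should be 0)
  u_3 · u_1 = 0 (should be 0)
  u_3 · u_2 = 0 (should be 0)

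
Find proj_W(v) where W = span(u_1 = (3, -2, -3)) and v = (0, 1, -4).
proj_W(v) = (15/11, -10/11, -15/11)

Set up U = [u_1 | ... | u_1] ∈ R^(3×1). The projector onto W = col(U) is P = U (U^T U)^(-1) U^T.
Compute U^T U =
  [22],
and U^T v = (10).
Solve U^T U · c = U^T v for the coefficients: c = (5/11). The projection is proj_W(v) = U c.
Check: (v - proj_W(v)) · u_1 = 0  (should be 0).
Result: proj_W(v) = (15/11, -10/11, -15/11).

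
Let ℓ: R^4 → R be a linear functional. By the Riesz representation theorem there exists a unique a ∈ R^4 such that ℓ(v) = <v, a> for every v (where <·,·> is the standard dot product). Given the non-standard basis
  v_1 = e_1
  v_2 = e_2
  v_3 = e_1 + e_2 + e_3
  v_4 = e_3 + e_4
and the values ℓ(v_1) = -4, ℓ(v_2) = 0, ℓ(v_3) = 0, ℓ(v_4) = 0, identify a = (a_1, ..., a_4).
a = (-4, 0, 4, -4)

Write a = (a_1, ..., a_4) in the standard basis. For each basis vector v_i, ℓ(v_i) = <v_i, a> is a linear equation in the a_j's. Collect the n equations into a matrix system V a = ℓ, where row i of V is v_i (expressed in the standard basis). Since V is invertible (lower-triangular with 1s on the diagonal, up to permutation), solve by back-substitution:
  V =
[[1, 0, 0, 0],
 [0, 1, 0, 0],
 [1, 1, 1, 0],
 [0, 0, 1, 1]]
  V a = (-4, 0, 0, 0)
Solving gives a = (-4, 0, 4, -4).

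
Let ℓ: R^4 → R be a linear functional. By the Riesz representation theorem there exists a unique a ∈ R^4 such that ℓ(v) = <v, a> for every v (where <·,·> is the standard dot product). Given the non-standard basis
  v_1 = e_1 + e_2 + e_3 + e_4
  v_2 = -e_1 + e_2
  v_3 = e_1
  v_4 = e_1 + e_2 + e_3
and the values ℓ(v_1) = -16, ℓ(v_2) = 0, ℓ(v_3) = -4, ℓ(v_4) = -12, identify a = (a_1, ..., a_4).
a = (-4, -4, -4, -4)

Write a = (a_1, ..., a_4) in the standard basis. For each basis vector v_i, ℓ(v_i) = <v_i, a> is a linear equation in the a_j's. Collect the n equations into a matrix system V a = ℓ, where row i of V is v_i (expressed in the standard basis). Since V is invertible (lower-triangular with 1s on the diagonal, up to permutation), solve by back-substitution:
  V =
[[1, 1, 1, 1],
 [-1, 1, 0, 0],
 [1, 0, 0, 0],
 [1, 1, 1, 0]]
  V a = (-16, 0, -4, -12)
Solving gives a = (-4, -4, -4, -4).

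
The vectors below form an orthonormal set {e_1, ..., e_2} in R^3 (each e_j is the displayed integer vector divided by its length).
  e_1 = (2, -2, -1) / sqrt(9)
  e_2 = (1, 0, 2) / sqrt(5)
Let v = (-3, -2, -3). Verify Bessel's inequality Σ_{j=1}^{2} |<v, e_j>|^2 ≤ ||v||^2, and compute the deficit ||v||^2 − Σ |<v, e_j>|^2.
Σ |<v, e_j>|^2 = 734/45; ||v||^2 = 22; deficit = 256/45

Write each e_j = u_j / sqrt(<u_j, u_j>) where u_j is the displayed integer vector. Then <v, e_j> = <v, u_j> / sqrt(<u_j, u_j>), so |<v, e_j>|^2 = <v, u_j>^2 / <u_j, u_j>.
Coefficients: <v, e_1> = 1/sqrt(9), <v, e_2> = -9/sqrt(5).
Square and sum: Σ |<v, e_j>|^2 = 734/45.
Compute ||v||^2 = v·v = 22.
Deficit = 22 − 734/45 = 256/45 ≥ 0, confirming Bessel's inequality. (The deficit equals ||v − Σ <v,e_j> e_j||^2, the squared distance from v to span{e_j}.)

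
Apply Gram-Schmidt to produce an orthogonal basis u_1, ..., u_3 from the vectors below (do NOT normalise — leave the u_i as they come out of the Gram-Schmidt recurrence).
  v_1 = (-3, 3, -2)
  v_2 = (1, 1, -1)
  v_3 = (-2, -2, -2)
Orthogonal basis:
  u_1 = (-3, 3, -2)
  u_2 = (14/11, 8/11, -9/11)
  u_3 = (-12/31, -60/31, -72/31)

Apply the Gram-Schmidt recurrence
  u_1 = v_1
  u_i = v_i − Σ_{j<i} ((v_i · u_j) / (u_j · u_j)) · u_j.

Step by step this gives:
  u_1 = (-3, 3, -2)
  u_2 = (14/11, 8/11, -9/11)
  u_3 = (-12/31, -60/31, -72/31)

Orthogonality check:
  u_2 · u_1 = 0 (should be 0)
  u_3 · u_1 = 0 (should be 0)
  u_3 · u_2 = 0 (should be 0)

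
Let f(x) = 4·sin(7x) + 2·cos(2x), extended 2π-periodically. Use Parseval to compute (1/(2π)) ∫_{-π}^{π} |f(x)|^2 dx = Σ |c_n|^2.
Σ |c_n|^2 = 10

Expand |f|^2 and use orthogonality of {sin(nx), cos(mx)} on [-π, π]:
  ∫_{-π}^{π} sin(nx)^2 dx = π, ∫ cos(mx)^2 dx = π, and cross terms integrate to 0.
So ∫_{-π}^{π} f(x)^2 dx = 4^2 · π + 2^2 · π = (16 + 4)π.
Divide by 2π: (16 + 4)/2 = 10.
By Parseval, this equals Σ |c_n|^2.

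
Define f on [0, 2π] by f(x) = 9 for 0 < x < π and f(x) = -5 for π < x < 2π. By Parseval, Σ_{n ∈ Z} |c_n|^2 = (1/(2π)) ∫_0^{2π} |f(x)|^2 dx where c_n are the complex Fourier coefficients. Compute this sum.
Σ |c_n|^2 = 53

Parseval equates the L^2 energy of f (normalised by 1/(2π)) with the ℓ^2 sum of its Fourier coefficients: (1/(2π)) ∫_0^{2π} |f|^2 = Σ |c_n|^2.
Compute the left side: (1/(2π)) [∫_0^π 9^2 dx + ∫_π^{2π} (-5)^2 dx] = (1/(2π)) · (81π + 25π) = (81 + 25)/2 = 53.
So Σ_{n ∈ Z} |c_n|^2 = 53.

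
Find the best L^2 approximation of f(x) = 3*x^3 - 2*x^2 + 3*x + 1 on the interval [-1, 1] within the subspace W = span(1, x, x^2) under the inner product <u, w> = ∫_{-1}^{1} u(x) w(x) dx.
g(x) = -2*x^2 + 24*x/5 + 1

The best approximation g ∈ W is the orthogonal projection of f onto W. Writing g = a_0 + a_1 x + a_2 x^2, the coefficients solve the normal equations G · a = b where
  G_{ij} = <φ_i, φ_j> and b_i = <f, φ_i>, with φ_0 = 1, φ_1 = x, φ_2 = x^2.
G =
  [2, 0, 2/3]
  [0, 2/3, 0]
  [2/3, 0, 2/5],
b = (2/3, 16/5, -2/15).
Solving gives a_0 = 1, a_1 = 24/5, a_2 = -2, so
  g(x) = -2*x^2 + 24*x/5 + 1.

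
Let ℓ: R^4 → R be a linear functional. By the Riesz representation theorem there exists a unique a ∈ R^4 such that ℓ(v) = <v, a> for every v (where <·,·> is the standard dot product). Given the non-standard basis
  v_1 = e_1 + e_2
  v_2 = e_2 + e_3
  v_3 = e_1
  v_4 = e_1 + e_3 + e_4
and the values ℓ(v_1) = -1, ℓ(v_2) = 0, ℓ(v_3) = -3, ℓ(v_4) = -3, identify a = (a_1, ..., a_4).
a = (-3, 2, -2, 2)

Write a = (a_1, ..., a_4) in the standard basis. For each basis vector v_i, ℓ(v_i) = <v_i, a> is a linear equation in the a_j's. Collect the n equations into a matrix system V a = ℓ, where row i of V is v_i (expressed in the standard basis). Since V is invertible (lower-triangular with 1s on the diagonal, up to permutation), solve by back-substitution:
  V =
[[1, 1, 0, 0],
 [0, 1, 1, 0],
 [1, 0, 0, 0],
 [1, 0, 1, 1]]
  V a = (-1, 0, -3, -3)
Solving gives a = (-3, 2, -2, 2).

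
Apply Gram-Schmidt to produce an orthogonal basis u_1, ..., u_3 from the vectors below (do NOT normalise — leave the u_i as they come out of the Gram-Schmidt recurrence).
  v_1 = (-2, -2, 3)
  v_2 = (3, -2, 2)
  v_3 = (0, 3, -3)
Orthogonal basis:
  u_1 = (-2, -2, 3)
  u_2 = (59/17, -26/17, 22/17)
  u_3 = (6/91, 3/7, 30/91)

Apply the Gram-Schmidt recurrence
  u_1 = v_1
  u_i = v_i − Σ_{j<i} ((v_i · u_j) / (u_j · u_j)) · u_j.

Step by step this gives:
  u_1 = (-2, -2, 3)
  u_2 = (59/17, -26/17, 22/17)
  u_3 = (6/91, 3/7, 30/91)

Orthogonality check:
  u_2 · u_1 = 0 (should be 0)
  u_3 · u_1 = 0 (should be 0)
  u_3 · u_2 = 0 (should be 0)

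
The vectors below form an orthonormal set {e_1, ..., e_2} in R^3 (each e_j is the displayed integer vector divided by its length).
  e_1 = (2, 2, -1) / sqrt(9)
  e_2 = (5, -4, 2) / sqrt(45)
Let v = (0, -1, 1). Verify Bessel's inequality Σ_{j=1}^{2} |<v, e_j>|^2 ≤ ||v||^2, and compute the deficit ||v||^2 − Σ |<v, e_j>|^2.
Σ |<v, e_j>|^2 = 9/5; ||v||^2 = 2; deficit = 1/5

Write each e_j = u_j / sqrt(<u_j, u_j>) where u_j is the displayed integer vector. Then <v, e_j> = <v, u_j> / sqrt(<u_j, u_j>), so |<v, e_j>|^2 = <v, u_j>^2 / <u_j, u_j>.
Coefficients: <v, e_1> = -3/sqrt(9), <v, e_2> = 6/sqrt(45).
Square and sum: Σ |<v, e_j>|^2 = 9/5.
Compute ||v||^2 = v·v = 2.
Deficit = 2 − 9/5 = 1/5 ≥ 0, confirming Bessel's inequality. (The deficit equals ||v − Σ <v,e_j> e_j||^2, the squared distance from v to span{e_j}.)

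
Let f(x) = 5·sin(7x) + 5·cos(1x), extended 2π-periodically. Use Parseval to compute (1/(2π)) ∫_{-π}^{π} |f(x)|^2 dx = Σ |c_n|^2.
Σ |c_n|^2 = 25

Expand |f|^2 and use orthogonality of {sin(nx), cos(mx)} on [-π, π]:
  ∫_{-π}^{π} sin(nx)^2 dx = π, ∫ cos(mx)^2 dx = π, and cross terms integrate to 0.
So ∫_{-π}^{π} f(x)^2 dx = 5^2 · π + 5^2 · π = (25 + 25)π.
Divide by 2π: (25 + 25)/2 = 25.
By Parseval, this equals Σ |c_n|^2.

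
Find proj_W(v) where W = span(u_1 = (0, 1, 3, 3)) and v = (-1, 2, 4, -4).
proj_W(v) = (0, 2/19, 6/19, 6/19)

Set up U = [u_1 | ... | u_1] ∈ R^(4×1). The projector onto W = col(U) is P = U (U^T U)^(-1) U^T.
Compute U^T U =
  [19],
and U^T v = (2).
Solve U^T U · c = U^T v for the coefficients: c = (2/19). The projection is proj_W(v) = U c.
Check: (v - proj_W(v)) · u_1 = 0  (should be 0).
Result: proj_W(v) = (0, 2/19, 6/19, 6/19).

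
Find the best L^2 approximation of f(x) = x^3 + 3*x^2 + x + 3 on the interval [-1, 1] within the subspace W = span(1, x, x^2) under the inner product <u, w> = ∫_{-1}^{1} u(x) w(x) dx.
g(x) = 3*x^2 + 8*x/5 + 3

The best approximation g ∈ W is the orthogonal projection of f onto W. Writing g = a_0 + a_1 x + a_2 x^2, the coefficients solve the normal equations G · a = b where
  G_{ij} = <φ_i, φ_j> and b_i = <f, φ_i>, with φ_0 = 1, φ_1 = x, φ_2 = x^2.
G =
  [2, 0, 2/3]
  [0, 2/3, 0]
  [2/3, 0, 2/5],
b = (8, 16/15, 16/5).
Solving gives a_0 = 3, a_1 = 8/5, a_2 = 3, so
  g(x) = 3*x^2 + 8*x/5 + 3.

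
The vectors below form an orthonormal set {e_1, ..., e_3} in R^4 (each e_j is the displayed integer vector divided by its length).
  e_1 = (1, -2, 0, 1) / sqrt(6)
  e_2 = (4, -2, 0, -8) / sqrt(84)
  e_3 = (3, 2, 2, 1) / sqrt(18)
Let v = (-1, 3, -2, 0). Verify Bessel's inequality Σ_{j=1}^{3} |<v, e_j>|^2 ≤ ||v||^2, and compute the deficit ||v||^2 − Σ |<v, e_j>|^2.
Σ |<v, e_j>|^2 = 593/63; ||v||^2 = 14; deficit = 289/63

Write each e_j = u_j / sqrt(<u_j, u_j>) where u_j is the displayed integer vector. Then <v, e_j> = <v, u_j> / sqrt(<u_j, u_j>), so |<v, e_j>|^2 = <v, u_j>^2 / <u_j, u_j>.
Coefficients: <v, e_1> = -7/sqrt(6), <v, e_2> = -10/sqrt(84), <v, e_3> = -1/sqrt(18).
Square and sum: Σ |<v, e_j>|^2 = 593/63.
Compute ||v||^2 = v·v = 14.
Deficit = 14 − 593/63 = 289/63 ≥ 0, confirming Bessel's inequality. (The deficit equals ||v − Σ <v,e_j> e_j||^2, the squared distance from v to span{e_j}.)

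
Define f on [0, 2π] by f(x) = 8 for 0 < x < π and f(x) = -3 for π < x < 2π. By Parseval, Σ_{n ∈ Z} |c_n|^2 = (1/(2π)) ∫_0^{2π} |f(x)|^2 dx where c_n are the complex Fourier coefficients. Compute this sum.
Σ |c_n|^2 = 73/2

Parseval equates the L^2 energy of f (normalised by 1/(2π)) with the ℓ^2 sum of its Fourier coefficients: (1/(2π)) ∫_0^{2π} |f|^2 = Σ |c_n|^2.
Compute the left side: (1/(2π)) [∫_0^π 8^2 dx + ∫_π^{2π} (-3)^2 dx] = (1/(2π)) · (64π + 9π) = (64 + 9)/2 = 73/2.
So Σ_{n ∈ Z} |c_n|^2 = 73/2.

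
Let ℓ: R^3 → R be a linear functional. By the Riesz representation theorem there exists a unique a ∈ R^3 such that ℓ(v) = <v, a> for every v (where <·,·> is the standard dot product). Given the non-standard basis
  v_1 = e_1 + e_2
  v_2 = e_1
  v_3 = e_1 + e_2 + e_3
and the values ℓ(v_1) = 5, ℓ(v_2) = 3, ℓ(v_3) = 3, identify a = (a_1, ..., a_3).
a = (3, 2, -2)

Write a = (a_1, ..., a_3) in the standard basis. For each basis vector v_i, ℓ(v_i) = <v_i, a> is a linear equation in the a_j's. Collect the n equations into a matrix system V a = ℓ, where row i of V is v_i (expressed in the standard basis). Since V is invertible (lower-triangular with 1s on the diagonal, up to permutation), solve by back-substitution:
  V =
[[1, 1, 0],
 [1, 0, 0],
 [1, 1, 1]]
  V a = (5, 3, 3)
Solving gives a = (3, 2, -2).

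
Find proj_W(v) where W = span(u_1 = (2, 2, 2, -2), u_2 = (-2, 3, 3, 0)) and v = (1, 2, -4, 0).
proj_W(v) = (11/12, -37/36, -37/36, -5/36)

Set up U = [u_1 | ... | u_2] ∈ R^(4×2). The projector onto W = col(U) is P = U (U^T U)^(-1) U^T.
Compute U^T U =
  [16, 8]
  [8, 22],
and U^T v = (-2, -8).
Solve U^T U · c = U^T v for the coefficients: c = (5/72, -7/18). The projection is proj_W(v) = U c.
Check: (v - proj_W(v)) · u_1 = 0  (should be 0).
Check: (v - proj_W(v)) · u_2 = 0  (should be 0).
Result: proj_W(v) = (11/12, -37/36, -37/36, -5/36).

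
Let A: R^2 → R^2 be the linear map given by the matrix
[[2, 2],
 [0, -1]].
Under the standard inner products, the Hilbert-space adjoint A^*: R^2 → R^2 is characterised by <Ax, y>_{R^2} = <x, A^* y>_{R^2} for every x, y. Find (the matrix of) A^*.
A^* = A^T =
[[2, 0],
 [2, -1]]

For real matrices with standard dot products, the defining identity <Ax, y> = <x, A^* y> gives (Ax)^T y = x^T (A^*) y, i.e. x^T A^T y = x^T (A^*) y. Since this holds for all x, y, we must have A^* = A^T. Therefore
A^* =
[[2, 0],
 [2, -1]].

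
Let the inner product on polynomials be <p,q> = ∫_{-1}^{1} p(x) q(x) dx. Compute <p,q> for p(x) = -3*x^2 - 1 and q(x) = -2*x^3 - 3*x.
<p,q> = 0

Expand the product: p(x)·q(x) = 6*x^5 + 11*x^3 + 3*x.
∫_{-1}^{1} of each monomial x^k gives [2/(k+1) if k even, 0 if k odd]. Integrating term-by-term (or equivalently evaluating the antiderivative F(x) = x^6 + 11*x^4/4 + 3*x^2/2 at the endpoints):
  F(1) − F(−1) = 21/4 − (21/4) = 0.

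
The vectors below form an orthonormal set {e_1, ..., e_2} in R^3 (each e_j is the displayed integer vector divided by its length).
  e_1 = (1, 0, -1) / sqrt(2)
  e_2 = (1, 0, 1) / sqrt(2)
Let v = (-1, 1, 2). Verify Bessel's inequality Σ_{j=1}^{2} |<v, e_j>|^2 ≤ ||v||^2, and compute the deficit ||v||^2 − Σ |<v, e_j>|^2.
Σ |<v, e_j>|^2 = 5; ||v||^2 = 6; deficit = 1

Write each e_j = u_j / sqrt(<u_j, u_j>) where u_j is the displayed integer vector. Then <v, e_j> = <v, u_j> / sqrt(<u_j, u_j>), so |<v, e_j>|^2 = <v, u_j>^2 / <u_j, u_j>.
Coefficients: <v, e_1> = -3/sqrt(2), <v, e_2> = 1/sqrt(2).
Square and sum: Σ |<v, e_j>|^2 = 5.
Compute ||v||^2 = v·v = 6.
Deficit = 6 − 5 = 1 ≥ 0, confirming Bessel's inequality. (The deficit equals ||v − Σ <v,e_j> e_j||^2, the squared distance from v to span{e_j}.)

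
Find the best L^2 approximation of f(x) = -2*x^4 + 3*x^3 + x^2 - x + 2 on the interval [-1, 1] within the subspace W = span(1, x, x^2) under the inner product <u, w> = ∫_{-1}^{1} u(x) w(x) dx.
g(x) = -5*x^2/7 + 4*x/5 + 76/35

The best approximation g ∈ W is the orthogonal projection of f onto W. Writing g = a_0 + a_1 x + a_2 x^2, the coefficients solve the normal equations G · a = b where
  G_{ij} = <φ_i, φ_j> and b_i = <f, φ_i>, with φ_0 = 1, φ_1 = x, φ_2 = x^2.
G =
  [2, 0, 2/3]
  [0, 2/3, 0]
  [2/3, 0, 2/5],
b = (58/15, 8/15, 122/105).
Solving gives a_0 = 76/35, a_1 = 4/5, a_2 = -5/7, so
  g(x) = -5*x^2/7 + 4*x/5 + 76/35.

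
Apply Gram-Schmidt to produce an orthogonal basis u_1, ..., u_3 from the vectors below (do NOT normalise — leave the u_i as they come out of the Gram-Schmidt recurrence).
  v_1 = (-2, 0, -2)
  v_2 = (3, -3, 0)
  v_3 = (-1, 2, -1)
Orthogonal basis:
  u_1 = (-2, 0, -2)
  u_2 = (3/2, -3, -3/2)
  u_3 = (2/3, 2/3, -2/3)

Apply the Gram-Schmidt recurrence
  u_1 = v_1
  u_i = v_i − Σ_{j<i} ((v_i · u_j) / (u_j · u_j)) · u_j.

Step by step this gives:
  u_1 = (-2, 0, -2)
  u_2 = (3/2, -3, -3/2)
  u_3 = (2/3, 2/3, -2/3)

Orthogonality check:
  u_2 · u_1 = 0 (should be 0)
  u_3 · u_1 = 0 (should be 0)
  u_3 · u_2 = 0 (should be 0)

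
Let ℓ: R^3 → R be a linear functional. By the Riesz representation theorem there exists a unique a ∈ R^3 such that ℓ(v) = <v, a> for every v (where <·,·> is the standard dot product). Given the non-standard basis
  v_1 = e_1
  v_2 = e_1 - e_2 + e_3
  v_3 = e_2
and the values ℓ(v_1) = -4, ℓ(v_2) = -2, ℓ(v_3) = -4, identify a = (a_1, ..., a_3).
a = (-4, -4, -2)

Write a = (a_1, ..., a_3) in the standard basis. For each basis vector v_i, ℓ(v_i) = <v_i, a> is a linear equation in the a_j's. Collect the n equations into a matrix system V a = ℓ, where row i of V is v_i (expressed in the standard basis). Since V is invertible (lower-triangular with 1s on the diagonal, up to permutation), solve by back-substitution:
  V =
[[1, 0, 0],
 [1, -1, 1],
 [0, 1, 0]]
  V a = (-4, -2, -4)
Solving gives a = (-4, -4, -2).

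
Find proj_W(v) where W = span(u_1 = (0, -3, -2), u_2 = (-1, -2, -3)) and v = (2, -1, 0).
proj_W(v) = (18/19, -27/19, 12/19)

Set up U = [u_1 | ... | u_2] ∈ R^(3×2). The projector onto W = col(U) is P = U (U^T U)^(-1) U^T.
Compute U^T U =
  [13, 12]
  [12, 14],
and U^T v = (3, 0).
Solve U^T U · c = U^T v for the coefficients: c = (21/19, -18/19). The projection is proj_W(v) = U c.
Check: (v - proj_W(v)) · u_1 = 0  (should be 0).
Check: (v - proj_W(v)) · u_2 = 0  (should be 0).
Result: proj_W(v) = (18/19, -27/19, 12/19).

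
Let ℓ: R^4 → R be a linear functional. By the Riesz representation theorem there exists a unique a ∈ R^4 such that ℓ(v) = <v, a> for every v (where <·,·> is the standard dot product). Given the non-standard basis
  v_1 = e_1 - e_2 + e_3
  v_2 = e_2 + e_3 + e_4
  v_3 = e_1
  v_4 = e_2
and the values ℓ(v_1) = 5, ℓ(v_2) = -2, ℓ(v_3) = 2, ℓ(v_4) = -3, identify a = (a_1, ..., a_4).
a = (2, -3, 0, 1)

Write a = (a_1, ..., a_4) in the standard basis. For each basis vector v_i, ℓ(v_i) = <v_i, a> is a linear equation in the a_j's. Collect the n equations into a matrix system V a = ℓ, where row i of V is v_i (expressed in the standard basis). Since V is invertible (lower-triangular with 1s on the diagonal, up to permutation), solve by back-substitution:
  V =
[[1, -1, 1, 0],
 [0, 1, 1, 1],
 [1, 0, 0, 0],
 [0, 1, 0, 0]]
  V a = (5, -2, 2, -3)
Solving gives a = (2, -3, 0, 1).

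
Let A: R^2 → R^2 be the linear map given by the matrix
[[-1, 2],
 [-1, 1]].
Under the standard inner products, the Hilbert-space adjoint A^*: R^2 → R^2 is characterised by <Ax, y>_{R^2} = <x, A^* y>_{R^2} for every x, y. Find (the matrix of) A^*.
A^* = A^T =
[[-1, -1],
 [2, 1]]

For real matrices with standard dot products, the defining identity <Ax, y> = <x, A^* y> gives (Ax)^T y = x^T (A^*) y, i.e. x^T A^T y = x^T (A^*) y. Since this holds for all x, y, we must have A^* = A^T. Therefore
A^* =
[[-1, -1],
 [2, 1]].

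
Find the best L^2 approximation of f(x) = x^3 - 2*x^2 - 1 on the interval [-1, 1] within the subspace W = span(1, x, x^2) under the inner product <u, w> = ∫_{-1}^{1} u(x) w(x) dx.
g(x) = -2*x^2 + 3*x/5 - 1

The best approximation g ∈ W is the orthogonal projection of f onto W. Writing g = a_0 + a_1 x + a_2 x^2, the coefficients solve the normal equations G · a = b where
  G_{ij} = <φ_i, φ_j> and b_i = <f, φ_i>, with φ_0 = 1, φ_1 = x, φ_2 = x^2.
G =
  [2, 0, 2/3]
  [0, 2/3, 0]
  [2/3, 0, 2/5],
b = (-10/3, 2/5, -22/15).
Solving gives a_0 = -1, a_1 = 3/5, a_2 = -2, so
  g(x) = -2*x^2 + 3*x/5 - 1.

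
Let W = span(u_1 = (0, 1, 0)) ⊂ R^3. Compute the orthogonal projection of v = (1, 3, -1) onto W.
proj_W(v) = (0, 3, 0)

Set up U = [u_1 | ... | u_1] ∈ R^(3×1). The projector onto W = col(U) is P = U (U^T U)^(-1) U^T.
Compute U^T U =
  [1],
and U^T v = (3).
Solve U^T U · c = U^T v for the coefficients: c = (3). The projection is proj_W(v) = U c.
Check: (v - proj_W(v)) · u_1 = 0  (should be 0).
Result: proj_W(v) = (0, 3, 0).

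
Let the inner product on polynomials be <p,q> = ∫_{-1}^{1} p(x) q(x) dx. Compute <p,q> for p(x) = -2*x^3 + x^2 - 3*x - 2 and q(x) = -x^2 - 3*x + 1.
<p,q> = 6

Expand the product: p(x)·q(x) = 2*x^5 + 5*x^4 - 2*x^3 + 12*x^2 + 3*x - 2.
∫_{-1}^{1} of each monomial x^k gives [2/(k+1) if k even, 0 if k odd]. Integrating term-by-term (or equivalently evaluating the antiderivative F(x) = x^6/3 + x^5 - x^4/2 + 4*x^3 + 3*x^2/2 - 2*x at the endpoints):
  F(1) − F(−1) = 13/3 − (-5/3) = 6.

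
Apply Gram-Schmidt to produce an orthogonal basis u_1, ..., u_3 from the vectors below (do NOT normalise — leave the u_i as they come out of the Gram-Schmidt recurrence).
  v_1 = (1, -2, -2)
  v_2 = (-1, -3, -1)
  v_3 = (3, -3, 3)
Orthogonal basis:
  u_1 = (1, -2, -2)
  u_2 = (-16/9, -13/9, 5/9)
  u_3 = (72/25, -54/25, 18/5)

Apply the Gram-Schmidt recurrence
  u_1 = v_1
  u_i = v_i − Σ_{j<i} ((v_i · u_j) / (u_j · u_j)) · u_j.

Step by step this gives:
  u_1 = (1, -2, -2)
  u_2 = (-16/9, -13/9, 5/9)
  u_3 = (72/25, -54/25, 18/5)

Orthogonality check:
  u_2 · u_1 = 0 (should be 0)
  u_3 · u_1 = 0 (should be 0)
  u_3 · u_2 = 0 (should be 0)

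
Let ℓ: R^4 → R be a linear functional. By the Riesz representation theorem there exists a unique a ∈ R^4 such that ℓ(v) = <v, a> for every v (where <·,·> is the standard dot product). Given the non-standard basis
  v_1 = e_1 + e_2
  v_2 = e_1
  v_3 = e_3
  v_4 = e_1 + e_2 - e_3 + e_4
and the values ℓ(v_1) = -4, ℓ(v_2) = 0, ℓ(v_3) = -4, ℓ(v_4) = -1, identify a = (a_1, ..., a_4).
a = (0, -4, -4, -1)

Write a = (a_1, ..., a_4) in the standard basis. For each basis vector v_i, ℓ(v_i) = <v_i, a> is a linear equation in the a_j's. Collect the n equations into a matrix system V a = ℓ, where row i of V is v_i (expressed in the standard basis). Since V is invertible (lower-triangular with 1s on the diagonal, up to permutation), solve by back-substitution:
  V =
[[1, 1, 0, 0],
 [1, 0, 0, 0],
 [0, 0, 1, 0],
 [1, 1, -1, 1]]
  V a = (-4, 0, -4, -1)
Solving gives a = (0, -4, -4, -1).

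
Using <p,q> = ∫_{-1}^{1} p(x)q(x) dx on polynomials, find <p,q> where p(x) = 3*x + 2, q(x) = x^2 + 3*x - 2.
<p,q> = -2/3

Expand the product: p(x)·q(x) = 3*x^3 + 11*x^2 - 4.
∫_{-1}^{1} of each monomial x^k gives [2/(k+1) if k even, 0 if k odd]. Integrating term-by-term (or equivalently evaluating the antiderivative F(x) = 3*x^4/4 + 11*x^3/3 - 4*x at the endpoints):
  F(1) − F(−1) = 5/12 − (13/12) = -2/3.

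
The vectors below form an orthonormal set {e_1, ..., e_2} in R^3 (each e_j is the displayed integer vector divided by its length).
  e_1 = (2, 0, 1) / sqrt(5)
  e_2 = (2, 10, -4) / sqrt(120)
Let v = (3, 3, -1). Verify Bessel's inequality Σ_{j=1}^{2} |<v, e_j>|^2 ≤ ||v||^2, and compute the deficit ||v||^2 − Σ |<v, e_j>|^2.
Σ |<v, e_j>|^2 = 55/3; ||v||^2 = 19; deficit = 2/3

Write each e_j = u_j / sqrt(<u_j, u_j>) where u_j is the displayed integer vector. Then <v, e_j> = <v, u_j> / sqrt(<u_j, u_j>), so |<v, e_j>|^2 = <v, u_j>^2 / <u_j, u_j>.
Coefficients: <v, e_1> = 5/sqrt(5), <v, e_2> = 40/sqrt(120).
Square and sum: Σ |<v, e_j>|^2 = 55/3.
Compute ||v||^2 = v·v = 19.
Deficit = 19 − 55/3 = 2/3 ≥ 0, confirming Bessel's inequality. (The deficit equals ||v − Σ <v,e_j> e_j||^2, the squared distance from v to span{e_j}.)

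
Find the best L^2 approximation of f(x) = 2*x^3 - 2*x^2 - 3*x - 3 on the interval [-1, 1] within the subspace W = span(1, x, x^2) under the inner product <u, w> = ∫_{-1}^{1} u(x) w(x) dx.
g(x) = -2*x^2 - 9*x/5 - 3

The best approximation g ∈ W is the orthogonal projection of f onto W. Writing g = a_0 + a_1 x + a_2 x^2, the coefficients solve the normal equations G · a = b where
  G_{ij} = <φ_i, φ_j> and b_i = <f, φ_i>, with φ_0 = 1, φ_1 = x, φ_2 = x^2.
G =
  [2, 0, 2/3]
  [0, 2/3, 0]
  [2/3, 0, 2/5],
b = (-22/3, -6/5, -14/5).
Solving gives a_0 = -3, a_1 = -9/5, a_2 = -2, so
  g(x) = -2*x^2 - 9*x/5 - 3.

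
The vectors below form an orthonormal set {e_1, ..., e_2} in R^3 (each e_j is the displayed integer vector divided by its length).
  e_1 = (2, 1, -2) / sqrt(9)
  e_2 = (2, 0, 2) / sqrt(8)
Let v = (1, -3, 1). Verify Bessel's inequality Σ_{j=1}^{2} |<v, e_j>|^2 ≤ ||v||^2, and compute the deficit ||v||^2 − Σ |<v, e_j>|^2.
Σ |<v, e_j>|^2 = 3; ||v||^2 = 11; deficit = 8

Write each e_j = u_j / sqrt(<u_j, u_j>) where u_j is the displayed integer vector. Then <v, e_j> = <v, u_j> / sqrt(<u_j, u_j>), so |<v, e_j>|^2 = <v, u_j>^2 / <u_j, u_j>.
Coefficients: <v, e_1> = -3/sqrt(9), <v, e_2> = 4/sqrt(8).
Square and sum: Σ |<v, e_j>|^2 = 3.
Compute ||v||^2 = v·v = 11.
Deficit = 11 − 3 = 8 ≥ 0, confirming Bessel's inequality. (The deficit equals ||v − Σ <v,e_j> e_j||^2, the squared distance from v to span{e_j}.)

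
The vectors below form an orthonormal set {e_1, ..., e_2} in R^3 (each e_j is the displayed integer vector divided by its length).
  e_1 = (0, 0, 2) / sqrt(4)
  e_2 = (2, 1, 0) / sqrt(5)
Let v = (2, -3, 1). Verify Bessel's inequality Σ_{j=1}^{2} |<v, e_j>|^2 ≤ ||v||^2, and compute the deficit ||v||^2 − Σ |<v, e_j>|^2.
Σ |<v, e_j>|^2 = 6/5; ||v||^2 = 14; deficit = 64/5

Write each e_j = u_j / sqrt(<u_j, u_j>) where u_j is the displayed integer vector. Then <v, e_j> = <v, u_j> / sqrt(<u_j, u_j>), so |<v, e_j>|^2 = <v, u_j>^2 / <u_j, u_j>.
Coefficients: <v, e_1> = 2/sqrt(4), <v, e_2> = 1/sqrt(5).
Square and sum: Σ |<v, e_j>|^2 = 6/5.
Compute ||v||^2 = v·v = 14.
Deficit = 14 − 6/5 = 64/5 ≥ 0, confirming Bessel's inequality. (The deficit equals ||v − Σ <v,e_j> e_j||^2, the squared distance from v to span{e_j}.)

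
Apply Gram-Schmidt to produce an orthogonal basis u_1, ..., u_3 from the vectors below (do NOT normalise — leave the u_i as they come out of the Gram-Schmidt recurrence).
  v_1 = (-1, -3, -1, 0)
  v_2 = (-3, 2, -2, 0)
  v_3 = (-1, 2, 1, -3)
Orthogonal basis:
  u_1 = (-1, -3, -1, 0)
  u_2 = (-34/11, 19/11, -23/11, 0)
  u_3 = (-68/93, -17/186, 187/186, -3)

Apply the Gram-Schmidt recurrence
  u_1 = v_1
  u_i = v_i − Σ_{j<i} ((v_i · u_j) / (u_j · u_j)) · u_j.

Step by step this gives:
  u_1 = (-1, -3, -1, 0)
  u_2 = (-34/11, 19/11, -23/11, 0)
  u_3 = (-68/93, -17/186, 187/186, -3)

Orthogonality check:
  u_2 · u_1 = 0 (should be 0)
  u_3 · u_1 = 0 (should be 0)
  u_3 · u_2 = 0 (should be 0)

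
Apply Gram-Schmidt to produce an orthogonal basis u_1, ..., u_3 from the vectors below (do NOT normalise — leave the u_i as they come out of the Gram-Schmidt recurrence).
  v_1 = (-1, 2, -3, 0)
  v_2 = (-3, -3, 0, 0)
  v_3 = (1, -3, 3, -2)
Orthogonal basis:
  u_1 = (-1, 2, -3, 0)
  u_2 = (-45/14, -18/7, -9/14, 0)
  u_3 = (1/3, -1/3, -1/3, -2)

Apply the Gram-Schmidt recurrence
  u_1 = v_1
  u_i = v_i − Σ_{j<i} ((v_i · u_j) / (u_j · u_j)) · u_j.

Step by step this gives:
  u_1 = (-1, 2, -3, 0)
  u_2 = (-45/14, -18/7, -9/14, 0)
  u_3 = (1/3, -1/3, -1/3, -2)

Orthogonality check:
  u_2 · u_1 = 0 (should be 0)
  u_3 · u_1 = 0 (should be 0)
  u_3 · u_2 = 0 (should be 0)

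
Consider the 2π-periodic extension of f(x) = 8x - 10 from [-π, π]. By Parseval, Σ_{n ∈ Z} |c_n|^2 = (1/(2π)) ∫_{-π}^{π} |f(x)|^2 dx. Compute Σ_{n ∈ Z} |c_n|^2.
Σ |c_n|^2 = 64π^2/3 + 100

Expand and integrate term by term over [-π, π]:
  ∫ (8x)^2 dx = 64·(2π^3/3); ∫ 2·8·(-10)·x dx = 0 (odd integrand); ∫ (-10)^2 dx = 100·2π.
So (1/(2π)) ∫_{-π}^{π} (8x - 10)^2 dx = 64π^2/3 + 100 = 64π^2/3 + 100.
Parseval ⇒ Σ |c_n|^2 = 64π^2/3 + 100.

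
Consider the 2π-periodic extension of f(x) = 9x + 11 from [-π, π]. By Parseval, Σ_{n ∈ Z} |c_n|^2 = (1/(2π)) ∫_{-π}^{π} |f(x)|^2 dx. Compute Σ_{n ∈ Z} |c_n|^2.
Σ |c_n|^2 = 27π^2 + 121

Expand and integrate term by term over [-π, π]:
  ∫ (9x)^2 dx = 81·(2π^3/3); ∫ 2·9·(11)·x dx = 0 (odd integrand); ∫ 11^2 dx = 121·2π.
So (1/(2π)) ∫_{-π}^{π} (9x + 11)^2 dx = 81π^2/3 + 121 = 27π^2 + 121.
Parseval ⇒ Σ |c_n|^2 = 27π^2 + 121.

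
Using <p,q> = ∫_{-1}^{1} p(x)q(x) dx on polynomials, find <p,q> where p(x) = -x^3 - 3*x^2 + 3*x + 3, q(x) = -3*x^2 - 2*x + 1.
<p,q> = -8/5

Expand the product: p(x)·q(x) = 3*x^5 + 11*x^4 - 4*x^3 - 18*x^2 - 3*x + 3.
∫_{-1}^{1} of each monomial x^k gives [2/(k+1) if k even, 0 if k odd]. Integrating term-by-term (or equivalently evaluating the antiderivative F(x) = x^6/2 + 11*x^5/5 - x^4 - 6*x^3 - 3*x^2/2 + 3*x at the endpoints):
  F(1) − F(−1) = -14/5 − (-6/5) = -8/5.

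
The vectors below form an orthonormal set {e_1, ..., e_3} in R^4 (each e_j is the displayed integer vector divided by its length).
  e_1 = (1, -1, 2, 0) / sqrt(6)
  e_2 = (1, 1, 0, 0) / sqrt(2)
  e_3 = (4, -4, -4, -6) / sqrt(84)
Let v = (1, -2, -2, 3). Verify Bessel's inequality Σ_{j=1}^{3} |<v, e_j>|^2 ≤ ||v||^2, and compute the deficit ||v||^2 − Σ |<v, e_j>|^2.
Σ |<v, e_j>|^2 = 5/7; ||v||^2 = 18; deficit = 121/7

Write each e_j = u_j / sqrt(<u_j, u_j>) where u_j is the displayed integer vector. Then <v, e_j> = <v, u_j> / sqrt(<u_j, u_j>), so |<v, e_j>|^2 = <v, u_j>^2 / <u_j, u_j>.
Coefficients: <v, e_1> = -1/sqrt(6), <v, e_2> = -1/sqrt(2), <v, e_3> = 2/sqrt(84).
Square and sum: Σ |<v, e_j>|^2 = 5/7.
Compute ||v||^2 = v·v = 18.
Deficit = 18 − 5/7 = 121/7 ≥ 0, confirming Bessel's inequality. (The deficit equals ||v − Σ <v,e_j> e_j||^2, the squared distance from v to span{e_j}.)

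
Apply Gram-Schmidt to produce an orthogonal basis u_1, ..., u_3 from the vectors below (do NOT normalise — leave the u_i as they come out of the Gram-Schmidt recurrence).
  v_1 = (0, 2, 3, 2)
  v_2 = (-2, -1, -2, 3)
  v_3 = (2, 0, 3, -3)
Orthogonal basis:
  u_1 = (0, 2, 3, 2)
  u_2 = (-2, -13/17, -28/17, 55/17)
  u_3 = (-15/151, -349/302, 112/151, 13/302)

Apply the Gram-Schmidt recurrence
  u_1 = v_1
  u_i = v_i − Σ_{j<i} ((v_i · u_j) / (u_j · u_j)) · u_j.

Step by step this gives:
  u_1 = (0, 2, 3, 2)
  u_2 = (-2, -13/17, -28/17, 55/17)
  u_3 = (-15/151, -349/302, 112/151, 13/302)

Orthogonality check:
  u_2 · u_1 = 0 (should be 0)
  u_3 · u_1 = 0 (should be 0)
  u_3 · u_2 = 0 (should be 0)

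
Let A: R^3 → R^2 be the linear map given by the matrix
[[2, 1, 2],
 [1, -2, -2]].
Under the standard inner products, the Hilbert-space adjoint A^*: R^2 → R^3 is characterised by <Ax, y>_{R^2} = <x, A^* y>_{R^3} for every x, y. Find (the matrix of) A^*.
A^* = A^T =
[[2, 1],
 [1, -2],
 [2, -2]]

For real matrices with standard dot products, the defining identity <Ax, y> = <x, A^* y> gives (Ax)^T y = x^T (A^*) y, i.e. x^T A^T y = x^T (A^*) y. Since this holds for all x, y, we must have A^* = A^T. Therefore
A^* =
[[2, 1],
 [1, -2],
 [2, -2]].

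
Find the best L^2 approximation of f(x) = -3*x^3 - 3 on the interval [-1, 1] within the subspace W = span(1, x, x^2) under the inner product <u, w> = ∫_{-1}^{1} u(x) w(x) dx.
g(x) = -9*x/5 - 3

The best approximation g ∈ W is the orthogonal projection of f onto W. Writing g = a_0 + a_1 x + a_2 x^2, the coefficients solve the normal equations G · a = b where
  G_{ij} = <φ_i, φ_j> and b_i = <f, φ_i>, with φ_0 = 1, φ_1 = x, φ_2 = x^2.
G =
  [2, 0, 2/3]
  [0, 2/3, 0]
  [2/3, 0, 2/5],
b = (-6, -6/5, -2).
Solving gives a_0 = -3, a_1 = -9/5, a_2 = 0, so
  g(x) = -9*x/5 - 3.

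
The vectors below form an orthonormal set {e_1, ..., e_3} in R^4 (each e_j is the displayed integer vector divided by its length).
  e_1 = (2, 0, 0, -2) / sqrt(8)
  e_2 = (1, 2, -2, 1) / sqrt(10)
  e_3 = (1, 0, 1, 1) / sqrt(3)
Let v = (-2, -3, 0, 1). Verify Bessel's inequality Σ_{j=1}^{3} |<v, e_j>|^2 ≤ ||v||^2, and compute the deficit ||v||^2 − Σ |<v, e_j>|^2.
Σ |<v, e_j>|^2 = 146/15; ||v||^2 = 14; deficit = 64/15

Write each e_j = u_j / sqrt(<u_j, u_j>) where u_j is the displayed integer vector. Then <v, e_j> = <v, u_j> / sqrt(<u_j, u_j>), so |<v, e_j>|^2 = <v, u_j>^2 / <u_j, u_j>.
Coefficients: <v, e_1> = -6/sqrt(8), <v, e_2> = -7/sqrt(10), <v, e_3> = -1/sqrt(3).
Square and sum: Σ |<v, e_j>|^2 = 146/15.
Compute ||v||^2 = v·v = 14.
Deficit = 14 − 146/15 = 64/15 ≥ 0, confirming Bessel's inequality. (The deficit equals ||v − Σ <v,e_j> e_j||^2, the squared distance from v to span{e_j}.)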